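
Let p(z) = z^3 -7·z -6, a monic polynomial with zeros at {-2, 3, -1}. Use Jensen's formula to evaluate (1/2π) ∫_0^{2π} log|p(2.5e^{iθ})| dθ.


Zeros: -2, -1, 3; r = 2.5.
Inside |z| < r: -2, -1. Outside (|z| ≥ r): 3.
p(0) = -6, so log|p(0)| = log(6) = 1.7918.
Apply Jensen: I(r) = log|p(0)| + Σ_k log(r/|z_k|), summed over zeros inside |z| < r.
  log(r/|z_k|) for z_k = -2: log(2.5/2) = 0.2231
  log(r/|z_k|) for z_k = -1: log(2.5/1) = 0.9163
  Outside zeros (3) contribute nothing to the Jensen sum.
Sum over inside zeros: 1.1394.
I(r) = log|p(0)| + (inside sum) = 1.7918 + 1.1394 = 2.9312.
Note: since some zeros are outside |z| ≤ r, the simplified n·log(r) form does NOT apply — only the inside zeros contribute.

I(r) ≈ 2.9312.


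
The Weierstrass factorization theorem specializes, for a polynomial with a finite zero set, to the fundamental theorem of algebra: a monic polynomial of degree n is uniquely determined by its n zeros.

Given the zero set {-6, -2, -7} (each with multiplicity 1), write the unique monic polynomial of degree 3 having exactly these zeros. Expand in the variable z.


The polynomial is p(z) = ∏_{α ∈ S} (z − α), where S = {-6, -2, -7}.
Expanding the product yields: p(z) = z^3 + 15·z^2 + 68·z + 84.
The resulting polynomial has degree 3 and real coefficients as required.

p(z) = z^3 + 15·z^2 + 68·z + 84.


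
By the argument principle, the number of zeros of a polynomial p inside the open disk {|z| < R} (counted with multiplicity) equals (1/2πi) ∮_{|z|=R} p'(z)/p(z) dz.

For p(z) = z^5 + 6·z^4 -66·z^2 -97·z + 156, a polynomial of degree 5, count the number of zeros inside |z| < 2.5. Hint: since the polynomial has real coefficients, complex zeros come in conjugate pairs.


The zeros of p are: -4, 3, (-3 + 2i), (-3 - 2i), 1.
Their magnitudes are: 4, 3, 3.606, 3.606, 1.
Zeros with |z| < R = 2.5: 1.
Count = 1.
By the argument principle, (1/2πi) ∮_{|z|=R} p'(z)/p(z) dz equals exactly this count.

Number of zeros inside |z| < 2.5: 1.


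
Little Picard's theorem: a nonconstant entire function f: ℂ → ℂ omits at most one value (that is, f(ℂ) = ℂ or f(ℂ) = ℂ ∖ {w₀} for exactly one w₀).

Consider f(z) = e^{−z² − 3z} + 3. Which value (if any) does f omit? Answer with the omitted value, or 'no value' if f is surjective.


Little Picard bounds the complement of f(ℂ) to at most one point.
The exponent g(z) = −z² − 3z is a nonconstant polynomial, hence surjective onto ℂ. So e^{g(z)} takes every value in {e^w : w ∈ ℂ} = ℂ ∖ {0}. Adding 3 shifts the range to ℂ ∖ {3}. f omits exactly 3.

Omitted value: 3.


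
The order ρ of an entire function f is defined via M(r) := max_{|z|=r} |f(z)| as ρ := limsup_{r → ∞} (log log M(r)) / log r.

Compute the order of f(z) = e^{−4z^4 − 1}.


|e^{−4z^4 − 1}| = e^{Re(-4·z^4) + -1} ≤ e^{4|z|^4 + -1} = e^{4r^4 + -1} on |z| = r, so ρ ≤ 4. Choosing z on |z|=r so that -4·z^4 is real positive (always possible by picking arg z appropriately) gives |f(z)| = e^{4r^4 + -1}, matching the bound. The additive constant -1 does not affect log log M(r) ~ 4·log r. Hence ρ = 4.
Therefore ρ = 4.

Order ρ = 4.


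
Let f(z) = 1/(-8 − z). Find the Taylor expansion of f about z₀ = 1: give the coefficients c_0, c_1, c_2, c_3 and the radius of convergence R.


Let w = z − z₀, so z = z₀ + w.
Then -8 − z = -8 − (z₀ + w) = (-8 − z₀) − w = -9 − w.
f(z) = 1/(-9 − w) = (1/(-9)) · 1/(1 − w/(-9)) = Σ_{n≥0} w^n / (-9)^(n+1).
So c_n = 1/(-9)^(n+1):
  c_0 = 1/(-9)^1 = -1/9.
  c_1 = 1/(-9)^2 = 1/81.
  c_2 = 1/(-9)^3 = -1/729.
  c_3 = 1/(-9)^4 = 1/6561.
The series is valid for |w/d| < 1, i.e. |z − z₀| < |d|.
Radius of convergence: R = |-8 − z₀| = |-9| = 9 (distance from z₀ to the singularity z = -8).

c_0 = -1/9, c_1 = 1/81, c_2 = -1/729, c_3 = 1/6561; R = 9.


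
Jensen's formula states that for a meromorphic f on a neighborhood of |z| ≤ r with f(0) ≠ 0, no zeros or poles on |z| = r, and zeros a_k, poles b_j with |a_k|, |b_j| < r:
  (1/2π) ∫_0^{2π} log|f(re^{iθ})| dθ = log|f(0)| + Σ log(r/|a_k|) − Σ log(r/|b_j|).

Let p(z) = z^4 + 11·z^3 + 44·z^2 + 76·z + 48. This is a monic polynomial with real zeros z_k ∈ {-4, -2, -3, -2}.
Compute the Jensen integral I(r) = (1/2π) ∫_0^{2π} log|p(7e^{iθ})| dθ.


Zeros: -4, -3, -2, -2; r = 7.
Inside |z| < r: -4, -3, -2, -2. Outside (|z| ≥ r): ∅.
p(0) = 48, so log|p(0)| = log(48) = 3.8712.
Apply Jensen: I(r) = log|p(0)| + Σ_k log(r/|z_k|), summed over zeros inside |z| < r.
  log(r/|z_k|) for z_k = -4: log(7/4) = 0.5596
  log(r/|z_k|) for z_k = -2: log(7/2) = 1.2528
  log(r/|z_k|) for z_k = -3: log(7/3) = 0.8473
  log(r/|z_k|) for z_k = -2: log(7/2) = 1.2528
Sum over inside zeros: 3.9124.
I(r) = log|p(0)| + (inside sum) = 3.8712 + 3.9124 = 7.7836.
Closed form (all zeros inside, monic): I(r) = n·log(r) = 4·log(7) = 7.7836. ✓

I(r) ≈ 7.7836.


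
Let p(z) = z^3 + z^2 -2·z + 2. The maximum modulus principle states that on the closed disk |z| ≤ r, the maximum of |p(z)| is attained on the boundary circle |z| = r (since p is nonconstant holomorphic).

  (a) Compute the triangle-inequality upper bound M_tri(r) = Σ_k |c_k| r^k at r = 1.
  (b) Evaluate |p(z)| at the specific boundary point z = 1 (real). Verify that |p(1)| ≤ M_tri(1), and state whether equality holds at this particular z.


Coefficients: c_0 = 2, c_1 = -2, c_2 = 1, c_3 = 1. Radius r = 1.
Part (a). Triangle bound: M_tri(r) = Σ_k |c_k| r^k
  = |2|·1^0 + |-2|·1^1 + |1|·1^2 + |1|·1^3
  = 2 + 2 + 1 + 1 = 6.
This bounds M(r) := max_{|z|=r} |p(z)| from above; equality holds iff all terms c_k z^k can be made to align in phase at a single z on |z|=r.
Part (b). At z = 1 (real, on the circle |z| = r):
  p(1) = (2)·1^0 + (-2)·1^1 + (1)·1^2 + (1)·1^3 = 2.
  |p(1)| = 2.
Check: |p(1)| = 2 ≤ 6 = M_tri(1). ✓ Equality does not hold at z = 1 (the coefficients have mixed signs, so the terms do not all align in phase there).

M_tri(1) = 6; |p(1)| = 2; equality at z=1: no.


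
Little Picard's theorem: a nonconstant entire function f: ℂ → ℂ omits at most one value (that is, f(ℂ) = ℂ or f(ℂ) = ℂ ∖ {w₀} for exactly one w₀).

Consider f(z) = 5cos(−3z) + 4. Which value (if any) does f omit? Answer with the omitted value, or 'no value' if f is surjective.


Little Picard bounds the complement of f(ℂ) to at most one point.
cos is entire and surjective onto ℂ: for every w ∈ ℂ, cos(ζ) = w has a solution ζ ∈ ℂ (e.g., via the complex inverse arccos). With ζ = −3z this gives z = ζ/(-3). Then 5·cos(−3z) takes every value in 5·ℂ = ℂ, and adding 4 is a bijection of ℂ. So f is surjective and omits no value. (Note: only on the real line is cos bounded by [−1, 1].)

Omitted value: no value.


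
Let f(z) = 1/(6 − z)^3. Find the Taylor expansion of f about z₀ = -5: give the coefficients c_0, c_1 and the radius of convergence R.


Let w = z − z₀, so z = z₀ + w.
Then 6 − z = 6 − (z₀ + w) = (6 − z₀) − w = 11 − w.
f(z) = 1/(11 − w)^3 = (1/(11)^3) · (1 − w/(11))^{−3}.
By the binomial series (1−u)^{−3} = Σ_{n≥0} C(n+2, 2) u^n for |u|<1, with u = w/(11):
  c_n = C(n+2, 2) / (11)^(n+3).
  c_0 = 1/(11)^3 = 1/1331.
  c_1 = 3/(11)^4 = 3/14641.
The series is valid for |w/d| < 1, i.e. |z − z₀| < |d|.
Radius of convergence: R = |6 − z₀| = |11| = 11 (distance from z₀ to the singularity z = 6).

c_0 = 1/1331, c_1 = 3/14641; R = 11.


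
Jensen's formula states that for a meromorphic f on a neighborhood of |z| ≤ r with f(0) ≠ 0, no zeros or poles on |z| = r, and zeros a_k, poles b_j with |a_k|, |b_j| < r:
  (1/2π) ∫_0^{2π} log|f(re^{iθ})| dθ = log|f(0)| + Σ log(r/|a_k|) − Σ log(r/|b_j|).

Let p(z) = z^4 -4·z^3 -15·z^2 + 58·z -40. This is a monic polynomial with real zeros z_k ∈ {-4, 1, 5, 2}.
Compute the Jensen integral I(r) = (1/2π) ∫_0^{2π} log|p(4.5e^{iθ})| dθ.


Zeros: -4, 1, 2, 5; r = 4.5.
Inside |z| < r: -4, 1, 2. Outside (|z| ≥ r): 5.
p(0) = -40, so log|p(0)| = log(40) = 3.6889.
Apply Jensen: I(r) = log|p(0)| + Σ_k log(r/|z_k|), summed over zeros inside |z| < r.
  log(r/|z_k|) for z_k = -4: log(4.5/4) = 0.1178
  log(r/|z_k|) for z_k = 1: log(4.5/1) = 1.5041
  log(r/|z_k|) for z_k = 2: log(4.5/2) = 0.8109
  Outside zeros (5) contribute nothing to the Jensen sum.
Sum over inside zeros: 2.4328.
I(r) = log|p(0)| + (inside sum) = 3.6889 + 2.4328 = 6.1217.
Note: since some zeros are outside |z| ≤ r, the simplified n·log(r) form does NOT apply — only the inside zeros contribute.

I(r) ≈ 6.1217.


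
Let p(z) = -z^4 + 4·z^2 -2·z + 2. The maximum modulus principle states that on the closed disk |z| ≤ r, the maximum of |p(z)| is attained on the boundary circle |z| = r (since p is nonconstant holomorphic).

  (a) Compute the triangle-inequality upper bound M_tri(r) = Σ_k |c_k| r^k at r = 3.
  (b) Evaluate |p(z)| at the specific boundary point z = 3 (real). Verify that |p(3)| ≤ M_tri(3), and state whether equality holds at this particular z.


Coefficients: c_0 = 2, c_1 = -2, c_2 = 4, c_3 = 0, c_4 = -1. Radius r = 3.
Part (a). Triangle bound: M_tri(r) = Σ_k |c_k| r^k
  = |2|·3^0 + |-2|·3^1 + |4|·3^2 + |0|·3^3 + |-1|·3^4
  = 2 + 6 + 36 + 0 + 81 = 125.
This bounds M(r) := max_{|z|=r} |p(z)| from above; equality holds iff all terms c_k z^k can be made to align in phase at a single z on |z|=r.
Part (b). At z = 3 (real, on the circle |z| = r):
  p(3) = (2)·3^0 + (-2)·3^1 + (4)·3^2 + (0)·3^3 + (-1)·3^4 = -49.
  |p(3)| = 49.
Check: |p(3)| = 49 ≤ 125 = M_tri(3). ✓ Equality does not hold at z = 3 (the coefficients have mixed signs, so the terms do not all align in phase there).

M_tri(3) = 125; |p(3)| = 49; equality at z=3: no.


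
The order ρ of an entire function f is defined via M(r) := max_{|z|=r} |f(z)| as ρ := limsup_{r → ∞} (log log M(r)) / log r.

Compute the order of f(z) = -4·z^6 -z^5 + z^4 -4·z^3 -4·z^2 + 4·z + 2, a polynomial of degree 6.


|f(z)| ≤ Σ|c_k|·r^k = O(r^6) as r → ∞. Polynomial growth is O(e^{r^ε}) for every ε > 0 (since r^6/e^{r^ε} → 0), so ρ ≤ ε for all ε > 0, i.e. ρ = 0. Every nonconstant polynomial has order 0.
Therefore ρ = 0.

Order ρ = 0.


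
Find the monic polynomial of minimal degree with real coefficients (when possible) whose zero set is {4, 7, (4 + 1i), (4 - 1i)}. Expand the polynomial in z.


The polynomial is p(z) = ∏_{α ∈ S} (z − α), where S = {4, 7, (4 + 1i), (4 - 1i)}.
Expanding the product yields: p(z) = z^4 -19·z^3 + 133·z^2 -411·z + 476.
Note conjugate pairs combine to real quadratics: (z − (4+1i))(z − (4−1i)) = z² − 8z + 17.
The resulting polynomial has degree 4 and real coefficients as required.

p(z) = z^4 -19·z^3 + 133·z^2 -411·z + 476.


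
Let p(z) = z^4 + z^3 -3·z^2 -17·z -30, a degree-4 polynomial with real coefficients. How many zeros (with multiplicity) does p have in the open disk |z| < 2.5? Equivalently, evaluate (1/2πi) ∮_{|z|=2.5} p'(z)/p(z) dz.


The zeros of p are: -2, (-1 + 2i), (-1 - 2i), 3.
Their magnitudes are: 2, 2.236, 2.236, 3.
Zeros with |z| < R = 2.5: -2, (-1 + 2i), (-1 - 2i).
Count = 3.
By the argument principle, (1/2πi) ∮_{|z|=R} p'(z)/p(z) dz equals exactly this count.

Number of zeros inside |z| < 2.5: 3.


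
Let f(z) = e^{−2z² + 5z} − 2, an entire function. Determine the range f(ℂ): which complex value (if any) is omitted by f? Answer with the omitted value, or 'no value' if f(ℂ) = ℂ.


Little Picard bounds the complement of f(ℂ) to at most one point.
The exponent g(z) = −2z² + 5z is a nonconstant polynomial, hence surjective onto ℂ. So e^{g(z)} takes every value in {e^w : w ∈ ℂ} = ℂ ∖ {0}. Adding -2 shifts the range to ℂ ∖ {-2}. f omits exactly -2.

Omitted value: -2.


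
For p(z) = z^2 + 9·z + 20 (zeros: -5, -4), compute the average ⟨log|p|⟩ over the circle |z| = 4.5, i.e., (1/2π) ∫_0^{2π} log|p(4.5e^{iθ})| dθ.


Zeros: -5, -4; r = 4.5.
Inside |z| < r: -4. Outside (|z| ≥ r): -5.
p(0) = 20, so log|p(0)| = log(20) = 2.9957.
Apply Jensen: I(r) = log|p(0)| + Σ_k log(r/|z_k|), summed over zeros inside |z| < r.
  log(r/|z_k|) for z_k = -4: log(4.5/4) = 0.1178
  Outside zeros (-5) contribute nothing to the Jensen sum.
Sum over inside zeros: 0.1178.
I(r) = log|p(0)| + (inside sum) = 2.9957 + 0.1178 = 3.1135.
Note: since some zeros are outside |z| ≤ r, the simplified n·log(r) form does NOT apply — only the inside zeros contribute.

I(r) ≈ 3.1135.


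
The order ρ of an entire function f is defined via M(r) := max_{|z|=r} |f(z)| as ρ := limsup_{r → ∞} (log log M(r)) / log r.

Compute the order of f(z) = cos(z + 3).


cos(w) is a linear combination of e^{iw} and e^{−iw} (or e^w, e^{−w} in the hyperbolic case), so |cos(w)| ≤ e^{|w|}. With w = z + 3, |w| ≤ 1|z| + 3 = 1r + 3 on |z| = r, giving M(r) ≤ e^{1r + 3}, so ρ ≤ 1. On a suitable ray (z = it for sin/cos; z = t for sinh/cosh, t real → ∞), |cos(z + 3)| grows like e^{1|t|}/2, so ρ ≥ 1. Hence ρ = 1.
Therefore ρ = 1.

Order ρ = 1.


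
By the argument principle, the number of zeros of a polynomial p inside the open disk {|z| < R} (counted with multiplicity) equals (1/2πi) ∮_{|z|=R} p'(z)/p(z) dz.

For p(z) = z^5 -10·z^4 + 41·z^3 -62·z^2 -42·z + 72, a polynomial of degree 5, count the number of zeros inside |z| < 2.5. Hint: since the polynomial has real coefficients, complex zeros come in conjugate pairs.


The zeros of p are: (3 + 3i), (3 - 3i), 1, -1, 4.
Their magnitudes are: 4.243, 4.243, 1, 1, 4.
Zeros with |z| < R = 2.5: 1, -1.
Count = 2.
By the argument principle, (1/2πi) ∮_{|z|=R} p'(z)/p(z) dz equals exactly this count.

Number of zeros inside |z| < 2.5: 2.


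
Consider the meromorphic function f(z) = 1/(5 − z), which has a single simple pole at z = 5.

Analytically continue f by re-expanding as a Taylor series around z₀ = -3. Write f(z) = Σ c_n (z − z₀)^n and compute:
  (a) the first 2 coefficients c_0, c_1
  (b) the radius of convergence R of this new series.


Let w = z − z₀, so z = z₀ + w.
Then 5 − z = 5 − (z₀ + w) = (5 − z₀) − w = 8 − w.
f(z) = 1/(8 − w) = (1/(8)) · 1/(1 − w/(8)) = Σ_{n≥0} w^n / (8)^(n+1).
So c_n = 1/(8)^(n+1):
  c_0 = 1/(8)^1 = 1/8.
  c_1 = 1/(8)^2 = 1/64.
The series is valid for |w/d| < 1, i.e. |z − z₀| < |d|.
Radius of convergence: R = |5 − z₀| = |8| = 8 (distance from z₀ to the singularity z = 5).

c_0 = 1/8, c_1 = 1/64; R = 8.


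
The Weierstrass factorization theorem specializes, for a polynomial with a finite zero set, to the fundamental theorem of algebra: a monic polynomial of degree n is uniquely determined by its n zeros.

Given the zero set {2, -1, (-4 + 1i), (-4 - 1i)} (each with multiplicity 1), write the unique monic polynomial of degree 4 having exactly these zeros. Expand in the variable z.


The polynomial is p(z) = ∏_{α ∈ S} (z − α), where S = {2, -1, (-4 + 1i), (-4 - 1i)}.
Expanding the product yields: p(z) = z^4 + 7·z^3 + 7·z^2 -33·z -34.
Note conjugate pairs combine to real quadratics: (z − (-4+1i))(z − (-4−1i)) = z² + 8z + 17.
The resulting polynomial has degree 4 and real coefficients as required.

p(z) = z^4 + 7·z^3 + 7·z^2 -33·z -34.


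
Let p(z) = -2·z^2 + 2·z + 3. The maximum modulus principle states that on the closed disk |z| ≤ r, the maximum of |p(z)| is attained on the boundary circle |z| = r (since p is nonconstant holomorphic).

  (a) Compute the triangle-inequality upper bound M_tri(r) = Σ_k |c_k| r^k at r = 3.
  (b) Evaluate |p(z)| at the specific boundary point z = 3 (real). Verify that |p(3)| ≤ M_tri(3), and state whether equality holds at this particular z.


Coefficients: c_0 = 3, c_1 = 2, c_2 = -2. Radius r = 3.
Part (a). Triangle bound: M_tri(r) = Σ_k |c_k| r^k
  = |3|·3^0 + |2|·3^1 + |-2|·3^2
  = 3 + 6 + 18 = 27.
This bounds M(r) := max_{|z|=r} |p(z)| from above; equality holds iff all terms c_k z^k can be made to align in phase at a single z on |z|=r.
Part (b). At z = 3 (real, on the circle |z| = r):
  p(3) = (3)·3^0 + (2)·3^1 + (-2)·3^2 = -9.
  |p(3)| = 9.
Check: |p(3)| = 9 ≤ 27 = M_tri(3). ✓ Equality does not hold at z = 3 (the coefficients have mixed signs, so the terms do not all align in phase there).

M_tri(3) = 27; |p(3)| = 9; equality at z=3: no.


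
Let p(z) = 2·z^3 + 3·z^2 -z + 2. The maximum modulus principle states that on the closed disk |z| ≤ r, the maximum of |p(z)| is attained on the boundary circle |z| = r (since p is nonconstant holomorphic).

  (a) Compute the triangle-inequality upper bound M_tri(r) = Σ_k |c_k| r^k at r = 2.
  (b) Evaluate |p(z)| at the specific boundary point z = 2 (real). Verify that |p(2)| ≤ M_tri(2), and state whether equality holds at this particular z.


Coefficients: c_0 = 2, c_1 = -1, c_2 = 3, c_3 = 2. Radius r = 2.
Part (a). Triangle bound: M_tri(r) = Σ_k |c_k| r^k
  = |2|·2^0 + |-1|·2^1 + |3|·2^2 + |2|·2^3
  = 2 + 2 + 12 + 16 = 32.
This bounds M(r) := max_{|z|=r} |p(z)| from above; equality holds iff all terms c_k z^k can be made to align in phase at a single z on |z|=r.
Part (b). At z = 2 (real, on the circle |z| = r):
  p(2) = (2)·2^0 + (-1)·2^1 + (3)·2^2 + (2)·2^3 = 28.
  |p(2)| = 28.
Check: |p(2)| = 28 ≤ 32 = M_tri(2). ✓ Equality does not hold at z = 2 (the coefficients have mixed signs, so the terms do not all align in phase there).

M_tri(2) = 32; |p(2)| = 28; equality at z=2: no.


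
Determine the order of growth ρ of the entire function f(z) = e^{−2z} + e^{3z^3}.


Each summand is entire of order 1 and 3 respectively (as in the single-exponential case). The order of a sum is at most the max of the orders, so ρ ≤ 3. For the lower bound: on |z|=r choose arg z so that 3z^3 is real positive; then |e^{3z^3}| = e^{3r^3} while |e^{-2z}| ≤ e^{2r^1} = o(e^{3r^3}). So |f| ≥ e^{3r^3}(1 − o(1)) and ρ ≥ 3. Hence ρ = max(1, 3) = 3.
Therefore ρ = 3.

Order ρ = 3.


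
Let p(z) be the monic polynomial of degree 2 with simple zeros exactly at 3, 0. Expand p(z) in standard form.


The polynomial is p(z) = ∏_{α ∈ S} (z − α), where S = {3, 0}.
Expanding the product yields: p(z) = z^2 -3·z.
The resulting polynomial has degree 2 and real coefficients as required.

p(z) = z^2 -3·z.


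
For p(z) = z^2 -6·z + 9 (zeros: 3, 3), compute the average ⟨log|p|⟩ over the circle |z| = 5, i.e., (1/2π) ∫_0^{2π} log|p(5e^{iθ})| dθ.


Zeros: 3, 3; r = 5.
Inside |z| < r: 3, 3. Outside (|z| ≥ r): ∅.
p(0) = 9, so log|p(0)| = log(9) = 2.1972.
Apply Jensen: I(r) = log|p(0)| + Σ_k log(r/|z_k|), summed over zeros inside |z| < r.
  log(r/|z_k|) for z_k = 3: log(5/3) = 0.5108
  log(r/|z_k|) for z_k = 3: log(5/3) = 0.5108
Sum over inside zeros: 1.0217.
I(r) = log|p(0)| + (inside sum) = 2.1972 + 1.0217 = 3.2189.
Closed form (all zeros inside, monic): I(r) = n·log(r) = 2·log(5) = 3.2189. ✓

I(r) ≈ 3.2189.


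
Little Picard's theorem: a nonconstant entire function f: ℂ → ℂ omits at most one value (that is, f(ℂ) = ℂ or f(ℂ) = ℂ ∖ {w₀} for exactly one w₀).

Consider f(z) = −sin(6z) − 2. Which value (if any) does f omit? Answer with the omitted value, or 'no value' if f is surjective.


Little Picard bounds the complement of f(ℂ) to at most one point.
sin is entire and surjective onto ℂ: for every w ∈ ℂ, sin(ζ) = w has a solution ζ ∈ ℂ (e.g., via the complex inverse arcsin). With ζ = 6z this gives z = ζ/(6). Then -1·sin(6z) takes every value in -1·ℂ = ℂ, and adding -2 is a bijection of ℂ. So f is surjective and omits no value. (Note: only on the real line is sin bounded by [−1, 1].)

Omitted value: no value.


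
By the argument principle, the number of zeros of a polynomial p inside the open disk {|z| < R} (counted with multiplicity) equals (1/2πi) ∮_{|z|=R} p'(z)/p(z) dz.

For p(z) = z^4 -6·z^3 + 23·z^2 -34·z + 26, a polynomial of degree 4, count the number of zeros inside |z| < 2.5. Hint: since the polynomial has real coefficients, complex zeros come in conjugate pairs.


The zeros of p are: (1 + 1i), (1 - 1i), (2 + 3i), (2 - 3i).
Their magnitudes are: 1.414, 1.414, 3.606, 3.606.
Zeros with |z| < R = 2.5: (1 + 1i), (1 - 1i).
Count = 2.
By the argument principle, (1/2πi) ∮_{|z|=R} p'(z)/p(z) dz equals exactly this count.

Number of zeros inside |z| < 2.5: 2.


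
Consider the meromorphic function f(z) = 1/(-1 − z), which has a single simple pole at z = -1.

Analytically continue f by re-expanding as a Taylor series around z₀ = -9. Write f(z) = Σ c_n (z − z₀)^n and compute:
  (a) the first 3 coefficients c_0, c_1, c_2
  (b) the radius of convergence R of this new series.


Let w = z − z₀, so z = z₀ + w.
Then -1 − z = -1 − (z₀ + w) = (-1 − z₀) − w = 8 − w.
f(z) = 1/(8 − w) = (1/(8)) · 1/(1 − w/(8)) = Σ_{n≥0} w^n / (8)^(n+1).
So c_n = 1/(8)^(n+1):
  c_0 = 1/(8)^1 = 1/8.
  c_1 = 1/(8)^2 = 1/64.
  c_2 = 1/(8)^3 = 1/512.
The series is valid for |w/d| < 1, i.e. |z − z₀| < |d|.
Radius of convergence: R = |-1 − z₀| = |8| = 8 (distance from z₀ to the singularity z = -1).

c_0 = 1/8, c_1 = 1/64, c_2 = 1/512; R = 8.


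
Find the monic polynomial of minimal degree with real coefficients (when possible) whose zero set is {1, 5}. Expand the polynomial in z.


The polynomial is p(z) = ∏_{α ∈ S} (z − α), where S = {1, 5}.
Expanding the product yields: p(z) = z^2 -6·z + 5.
The resulting polynomial has degree 2 and real coefficients as required.

p(z) = z^2 -6·z + 5.


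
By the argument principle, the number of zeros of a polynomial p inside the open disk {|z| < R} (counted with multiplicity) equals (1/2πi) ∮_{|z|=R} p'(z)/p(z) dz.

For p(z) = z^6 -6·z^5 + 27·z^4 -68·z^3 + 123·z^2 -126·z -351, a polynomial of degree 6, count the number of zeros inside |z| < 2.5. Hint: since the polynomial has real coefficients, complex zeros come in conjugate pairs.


The zeros of p are: (2 + 3i), (2 - 3i), 3, (0 + 3i), (0 - 3i), -1.
Their magnitudes are: 3.606, 3.606, 3, 3, 3, 1.
Zeros with |z| < R = 2.5: -1.
Count = 1.
By the argument principle, (1/2πi) ∮_{|z|=R} p'(z)/p(z) dz equals exactly this count.

Number of zeros inside |z| < 2.5: 1.


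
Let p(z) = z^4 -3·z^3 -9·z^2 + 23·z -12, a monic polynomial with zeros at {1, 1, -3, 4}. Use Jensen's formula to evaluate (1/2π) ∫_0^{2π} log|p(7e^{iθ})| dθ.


Zeros: -3, 1, 1, 4; r = 7.
Inside |z| < r: -3, 1, 1, 4. Outside (|z| ≥ r): ∅.
p(0) = -12, so log|p(0)| = log(12) = 2.4849.
Apply Jensen: I(r) = log|p(0)| + Σ_k log(r/|z_k|), summed over zeros inside |z| < r.
  log(r/|z_k|) for z_k = 1: log(7/1) = 1.9459
  log(r/|z_k|) for z_k = 1: log(7/1) = 1.9459
  log(r/|z_k|) for z_k = -3: log(7/3) = 0.8473
  log(r/|z_k|) for z_k = 4: log(7/4) = 0.5596
Sum over inside zeros: 5.2987.
I(r) = log|p(0)| + (inside sum) = 2.4849 + 5.2987 = 7.7836.
Closed form (all zeros inside, monic): I(r) = n·log(r) = 4·log(7) = 7.7836. ✓

I(r) ≈ 7.7836.


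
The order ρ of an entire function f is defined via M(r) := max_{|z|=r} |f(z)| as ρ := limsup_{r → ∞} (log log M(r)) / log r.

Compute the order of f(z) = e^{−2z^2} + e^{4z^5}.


Each summand is entire of order 2 and 5 respectively (as in the single-exponential case). The order of a sum is at most the max of the orders, so ρ ≤ 5. For the lower bound: on |z|=r choose arg z so that 4z^5 is real positive; then |e^{4z^5}| = e^{4r^5} while |e^{-2z^2}| ≤ e^{2r^2} = o(e^{4r^5}). So |f| ≥ e^{4r^5}(1 − o(1)) and ρ ≥ 5. Hence ρ = max(2, 5) = 5.
Therefore ρ = 5.

Order ρ = 5.


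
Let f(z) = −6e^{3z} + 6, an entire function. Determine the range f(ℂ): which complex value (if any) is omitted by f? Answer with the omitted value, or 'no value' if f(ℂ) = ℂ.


Little Picard bounds the complement of f(ℂ) to at most one point.
e^{3z} is never zero on ℂ, so -6·e^{3z} takes every value in ℂ ∖ {0}. Adding 6 shifts the range to ℂ ∖ {6}. Thus f omits exactly the value 6.

Omitted value: 6.


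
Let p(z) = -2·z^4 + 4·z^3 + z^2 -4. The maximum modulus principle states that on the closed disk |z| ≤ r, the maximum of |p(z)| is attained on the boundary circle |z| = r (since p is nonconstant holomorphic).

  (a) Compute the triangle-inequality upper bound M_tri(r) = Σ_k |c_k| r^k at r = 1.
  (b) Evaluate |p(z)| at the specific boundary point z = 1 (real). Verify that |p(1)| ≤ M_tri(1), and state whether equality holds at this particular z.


Coefficients: c_0 = -4, c_1 = 0, c_2 = 1, c_3 = 4, c_4 = -2. Radius r = 1.
Part (a). Triangle bound: M_tri(r) = Σ_k |c_k| r^k
  = |-4|·1^0 + |0|·1^1 + |1|·1^2 + |4|·1^3 + |-2|·1^4
  = 4 + 0 + 1 + 4 + 2 = 11.
This bounds M(r) := max_{|z|=r} |p(z)| from above; equality holds iff all terms c_k z^k can be made to align in phase at a single z on |z|=r.
Part (b). At z = 1 (real, on the circle |z| = r):
  p(1) = (-4)·1^0 + (0)·1^1 + (1)·1^2 + (4)·1^3 + (-2)·1^4 = -1.
  |p(1)| = 1.
Check: |p(1)| = 1 ≤ 11 = M_tri(1). ✓ Equality does not hold at z = 1 (the coefficients have mixed signs, so the terms do not all align in phase there).

M_tri(1) = 11; |p(1)| = 1; equality at z=1: no.


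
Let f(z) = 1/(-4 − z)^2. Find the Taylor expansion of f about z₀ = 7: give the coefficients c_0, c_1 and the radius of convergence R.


Let w = z − z₀, so z = z₀ + w.
Then -4 − z = -4 − (z₀ + w) = (-4 − z₀) − w = -11 − w.
f(z) = 1/(-11 − w)^2 = (1/(-11)^2) · (1 − w/(-11))^{−2}.
By the binomial series (1−u)^{−2} = Σ_{n≥0} C(n+1, 1) u^n for |u|<1, with u = w/(-11):
  c_n = C(n+1, 1) / (-11)^(n+2).
  c_0 = 1/(-11)^2 = 1/121.
  c_1 = 2/(-11)^3 = -2/1331.
The series is valid for |w/d| < 1, i.e. |z − z₀| < |d|.
Radius of convergence: R = |-4 − z₀| = |-11| = 11 (distance from z₀ to the singularity z = -4).

c_0 = 1/121, c_1 = -2/1331; R = 11.


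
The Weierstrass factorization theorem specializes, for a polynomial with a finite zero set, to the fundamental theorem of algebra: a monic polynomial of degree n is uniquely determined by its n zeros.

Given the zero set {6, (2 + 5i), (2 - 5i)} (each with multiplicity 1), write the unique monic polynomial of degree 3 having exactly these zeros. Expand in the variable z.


The polynomial is p(z) = ∏_{α ∈ S} (z − α), where S = {6, (2 + 5i), (2 - 5i)}.
Expanding the product yields: p(z) = z^3 -10·z^2 + 53·z -174.
Note conjugate pairs combine to real quadratics: (z − (2+5i))(z − (2−5i)) = z² − 4z + 29.
The resulting polynomial has degree 3 and real coefficients as required.

p(z) = z^3 -10·z^2 + 53·z -174.


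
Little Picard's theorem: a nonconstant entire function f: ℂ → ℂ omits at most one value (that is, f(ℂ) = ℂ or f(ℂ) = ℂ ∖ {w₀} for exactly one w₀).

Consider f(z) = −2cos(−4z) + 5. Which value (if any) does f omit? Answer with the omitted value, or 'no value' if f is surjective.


Little Picard bounds the complement of f(ℂ) to at most one point.
cos is entire and surjective onto ℂ: for every w ∈ ℂ, cos(ζ) = w has a solution ζ ∈ ℂ (e.g., via the complex inverse arccos). With ζ = −4z this gives z = ζ/(-4). Then -2·cos(−4z) takes every value in -2·ℂ = ℂ, and adding 5 is a bijection of ℂ. So f is surjective and omits no value. (Note: only on the real line is cos bounded by [−1, 1].)

Omitted value: no value.


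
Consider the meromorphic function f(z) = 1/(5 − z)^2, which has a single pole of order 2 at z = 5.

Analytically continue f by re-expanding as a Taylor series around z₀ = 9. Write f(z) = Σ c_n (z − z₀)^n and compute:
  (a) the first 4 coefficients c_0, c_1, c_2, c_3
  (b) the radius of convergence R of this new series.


Let w = z − z₀, so z = z₀ + w.
Then 5 − z = 5 − (z₀ + w) = (5 − z₀) − w = -4 − w.
f(z) = 1/(-4 − w)^2 = (1/(-4)^2) · (1 − w/(-4))^{−2}.
By the binomial series (1−u)^{−2} = Σ_{n≥0} C(n+1, 1) u^n for |u|<1, with u = w/(-4):
  c_n = C(n+1, 1) / (-4)^(n+2).
  c_0 = 1/(-4)^2 = 1/16.
  c_1 = 2/(-4)^3 = -1/32.
  c_2 = 3/(-4)^4 = 3/256.
  c_3 = 4/(-4)^5 = -1/256.
The series is valid for |w/d| < 1, i.e. |z − z₀| < |d|.
Radius of convergence: R = |5 − z₀| = |-4| = 4 (distance from z₀ to the singularity z = 5).

c_0 = 1/16, c_1 = -1/32, c_2 = 3/256, c_3 = -1/256; R = 4.


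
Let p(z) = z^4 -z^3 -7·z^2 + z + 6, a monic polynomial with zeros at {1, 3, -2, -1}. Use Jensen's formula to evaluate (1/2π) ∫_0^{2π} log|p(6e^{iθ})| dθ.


Zeros: -2, -1, 1, 3; r = 6.
Inside |z| < r: -2, -1, 1, 3. Outside (|z| ≥ r): ∅.
p(0) = 6, so log|p(0)| = log(6) = 1.7918.
Apply Jensen: I(r) = log|p(0)| + Σ_k log(r/|z_k|), summed over zeros inside |z| < r.
  log(r/|z_k|) for z_k = 1: log(6/1) = 1.7918
  log(r/|z_k|) for z_k = 3: log(6/3) = 0.6931
  log(r/|z_k|) for z_k = -2: log(6/2) = 1.0986
  log(r/|z_k|) for z_k = -1: log(6/1) = 1.7918
Sum over inside zeros: 5.3753.
I(r) = log|p(0)| + (inside sum) = 1.7918 + 5.3753 = 7.1670.
Closed form (all zeros inside, monic): I(r) = n·log(r) = 4·log(6) = 7.1670. ✓

I(r) ≈ 7.1670.


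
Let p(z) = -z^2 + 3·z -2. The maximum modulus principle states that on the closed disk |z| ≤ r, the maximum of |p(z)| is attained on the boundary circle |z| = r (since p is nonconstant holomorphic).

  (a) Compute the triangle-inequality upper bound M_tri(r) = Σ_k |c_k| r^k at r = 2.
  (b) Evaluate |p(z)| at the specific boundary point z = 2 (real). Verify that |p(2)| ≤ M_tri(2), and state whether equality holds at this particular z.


Coefficients: c_0 = -2, c_1 = 3, c_2 = -1. Radius r = 2.
Part (a). Triangle bound: M_tri(r) = Σ_k |c_k| r^k
  = |-2|·2^0 + |3|·2^1 + |-1|·2^2
  = 2 + 6 + 4 = 12.
This bounds M(r) := max_{|z|=r} |p(z)| from above; equality holds iff all terms c_k z^k can be made to align in phase at a single z on |z|=r.
Part (b). At z = 2 (real, on the circle |z| = r):
  p(2) = (-2)·2^0 + (3)·2^1 + (-1)·2^2 = 0.
  |p(2)| = 0.
Check: |p(2)| = 0 ≤ 12 = M_tri(2). ✓ Equality does not hold at z = 2 (the coefficients have mixed signs, so the terms do not all align in phase there).

M_tri(2) = 12; |p(2)| = 0; equality at z=2: no.


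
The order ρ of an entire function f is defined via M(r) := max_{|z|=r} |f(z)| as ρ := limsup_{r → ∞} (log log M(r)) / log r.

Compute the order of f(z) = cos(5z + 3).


cos(w) is a linear combination of e^{iw} and e^{−iw} (or e^w, e^{−w} in the hyperbolic case), so |cos(w)| ≤ e^{|w|}. With w = 5z + 3, |w| ≤ 5|z| + 3 = 5r + 3 on |z| = r, giving M(r) ≤ e^{5r + 3}, so ρ ≤ 1. On a suitable ray (z = it for sin/cos; z = t for sinh/cosh, t real → ∞), |cos(5z + 3)| grows like e^{5|t|}/2, so ρ ≥ 1. Hence ρ = 1.
Therefore ρ = 1.

Order ρ = 1.


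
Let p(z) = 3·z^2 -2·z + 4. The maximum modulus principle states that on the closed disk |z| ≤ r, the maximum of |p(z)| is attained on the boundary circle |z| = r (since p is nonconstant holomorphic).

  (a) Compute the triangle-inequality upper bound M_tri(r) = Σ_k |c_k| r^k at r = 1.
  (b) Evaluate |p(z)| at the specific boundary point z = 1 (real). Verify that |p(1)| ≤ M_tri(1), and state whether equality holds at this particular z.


Coefficients: c_0 = 4, c_1 = -2, c_2 = 3. Radius r = 1.
Part (a). Triangle bound: M_tri(r) = Σ_k |c_k| r^k
  = |4|·1^0 + |-2|·1^1 + |3|·1^2
  = 4 + 2 + 3 = 9.
This bounds M(r) := max_{|z|=r} |p(z)| from above; equality holds iff all terms c_k z^k can be made to align in phase at a single z on |z|=r.
Part (b). At z = 1 (real, on the circle |z| = r):
  p(1) = (4)·1^0 + (-2)·1^1 + (3)·1^2 = 5.
  |p(1)| = 5.
Check: |p(1)| = 5 ≤ 9 = M_tri(1). ✓ Equality does not hold at z = 1 (the coefficients have mixed signs, so the terms do not all align in phase there).

M_tri(1) = 9; |p(1)| = 5; equality at z=1: no.


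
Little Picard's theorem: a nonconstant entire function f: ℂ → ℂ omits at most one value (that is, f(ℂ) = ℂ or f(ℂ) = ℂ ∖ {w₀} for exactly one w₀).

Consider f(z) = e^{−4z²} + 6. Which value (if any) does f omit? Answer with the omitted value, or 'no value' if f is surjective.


Little Picard bounds the complement of f(ℂ) to at most one point.
The exponent g(z) = −4z² is a nonconstant polynomial, hence surjective onto ℂ. So e^{g(z)} takes every value in {e^w : w ∈ ℂ} = ℂ ∖ {0}. Adding 6 shifts the range to ℂ ∖ {6}. f omits exactly 6.

Omitted value: 6.


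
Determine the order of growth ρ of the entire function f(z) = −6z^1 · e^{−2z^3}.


M(r) = max_{|z|=r} |-6|·|z|^1·|e^{−2z^3}| = 6·r^1 · e^{2r^3} (the factors attain their maxima compatibly on |z|=r). Then log M(r) = log 6 + 1·log r + 2r^3, dominated by the last term, so log log M(r) ~ 3·log r. The polynomial factor -6z^1 contributes only a log r term and does not affect the order. ρ = 3.
Therefore ρ = 3.

Order ρ = 3.


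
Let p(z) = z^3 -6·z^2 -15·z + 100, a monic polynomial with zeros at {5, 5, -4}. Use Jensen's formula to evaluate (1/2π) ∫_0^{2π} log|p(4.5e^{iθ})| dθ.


Zeros: -4, 5, 5; r = 4.5.
Inside |z| < r: -4. Outside (|z| ≥ r): 5, 5.
p(0) = 100, so log|p(0)| = log(100) = 4.6052.
Apply Jensen: I(r) = log|p(0)| + Σ_k log(r/|z_k|), summed over zeros inside |z| < r.
  log(r/|z_k|) for z_k = -4: log(4.5/4) = 0.1178
  Outside zeros (5, 5) contribute nothing to the Jensen sum.
Sum over inside zeros: 0.1178.
I(r) = log|p(0)| + (inside sum) = 4.6052 + 0.1178 = 4.7230.
Note: since some zeros are outside |z| ≤ r, the simplified n·log(r) form does NOT apply — only the inside zeros contribute.

I(r) ≈ 4.7230.


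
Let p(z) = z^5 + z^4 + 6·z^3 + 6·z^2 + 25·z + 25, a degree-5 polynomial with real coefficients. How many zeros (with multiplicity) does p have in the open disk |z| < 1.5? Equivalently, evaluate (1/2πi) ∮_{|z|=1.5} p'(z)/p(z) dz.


The zeros of p are: (1 + 2i), (1 - 2i), -1, (-1 + 2i), (-1 - 2i).
Their magnitudes are: 2.236, 2.236, 1, 2.236, 2.236.
Zeros with |z| < R = 1.5: -1.
Count = 1.
By the argument principle, (1/2πi) ∮_{|z|=R} p'(z)/p(z) dz equals exactly this count.

Number of zeros inside |z| < 1.5: 1.


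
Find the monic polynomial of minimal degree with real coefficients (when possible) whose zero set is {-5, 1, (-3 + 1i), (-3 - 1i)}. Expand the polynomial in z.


The polynomial is p(z) = ∏_{α ∈ S} (z − α), where S = {-5, 1, (-3 + 1i), (-3 - 1i)}.
Expanding the product yields: p(z) = z^4 + 10·z^3 + 29·z^2 + 10·z -50.
Note conjugate pairs combine to real quadratics: (z − (-3+1i))(z − (-3−1i)) = z² + 6z + 10.
The resulting polynomial has degree 4 and real coefficients as required.

p(z) = z^4 + 10·z^3 + 29·z^2 + 10·z -50.


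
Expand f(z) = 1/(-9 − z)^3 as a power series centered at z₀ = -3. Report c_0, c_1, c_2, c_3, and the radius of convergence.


Let w = z − z₀, so z = z₀ + w.
Then -9 − z = -9 − (z₀ + w) = (-9 − z₀) − w = -6 − w.
f(z) = 1/(-6 − w)^3 = (1/(-6)^3) · (1 − w/(-6))^{−3}.
By the binomial series (1−u)^{−3} = Σ_{n≥0} C(n+2, 2) u^n for |u|<1, with u = w/(-6):
  c_n = C(n+2, 2) / (-6)^(n+3).
  c_0 = 1/(-6)^3 = -1/216.
  c_1 = 3/(-6)^4 = 1/432.
  c_2 = 6/(-6)^5 = -1/1296.
  c_3 = 10/(-6)^6 = 5/23328.
The series is valid for |w/d| < 1, i.e. |z − z₀| < |d|.
Radius of convergence: R = |-9 − z₀| = |-6| = 6 (distance from z₀ to the singularity z = -9).

c_0 = -1/216, c_1 = 1/432, c_2 = -1/1296, c_3 = 5/23328; R = 6.


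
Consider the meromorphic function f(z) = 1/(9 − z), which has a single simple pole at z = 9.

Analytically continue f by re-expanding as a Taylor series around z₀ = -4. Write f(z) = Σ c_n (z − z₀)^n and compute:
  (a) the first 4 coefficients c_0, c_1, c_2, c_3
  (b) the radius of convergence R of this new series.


Let w = z − z₀, so z = z₀ + w.
Then 9 − z = 9 − (z₀ + w) = (9 − z₀) − w = 13 − w.
f(z) = 1/(13 − w) = (1/(13)) · 1/(1 − w/(13)) = Σ_{n≥0} w^n / (13)^(n+1).
So c_n = 1/(13)^(n+1):
  c_0 = 1/(13)^1 = 1/13.
  c_1 = 1/(13)^2 = 1/169.
  c_2 = 1/(13)^3 = 1/2197.
  c_3 = 1/(13)^4 = 1/28561.
The series is valid for |w/d| < 1, i.e. |z − z₀| < |d|.
Radius of convergence: R = |9 − z₀| = |13| = 13 (distance from z₀ to the singularity z = 9).

c_0 = 1/13, c_1 = 1/169, c_2 = 1/2197, c_3 = 1/28561; R = 13.


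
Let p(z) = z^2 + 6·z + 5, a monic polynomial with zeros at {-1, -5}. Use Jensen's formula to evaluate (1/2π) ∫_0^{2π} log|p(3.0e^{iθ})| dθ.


Zeros: -5, -1; r = 3.0.
Inside |z| < r: -1. Outside (|z| ≥ r): -5.
p(0) = 5, so log|p(0)| = log(5) = 1.6094.
Apply Jensen: I(r) = log|p(0)| + Σ_k log(r/|z_k|), summed over zeros inside |z| < r.
  log(r/|z_k|) for z_k = -1: log(3.0/1) = 1.0986
  Outside zeros (-5) contribute nothing to the Jensen sum.
Sum over inside zeros: 1.0986.
I(r) = log|p(0)| + (inside sum) = 1.6094 + 1.0986 = 2.7081.
Note: since some zeros are outside |z| ≤ r, the simplified n·log(r) form does NOT apply — only the inside zeros contribute.

I(r) ≈ 2.7081.


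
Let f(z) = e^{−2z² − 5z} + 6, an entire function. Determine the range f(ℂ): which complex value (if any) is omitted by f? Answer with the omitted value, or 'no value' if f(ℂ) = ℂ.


Little Picard bounds the complement of f(ℂ) to at most one point.
The exponent g(z) = −2z² − 5z is a nonconstant polynomial, hence surjective onto ℂ. So e^{g(z)} takes every value in {e^w : w ∈ ℂ} = ℂ ∖ {0}. Adding 6 shifts the range to ℂ ∖ {6}. f omits exactly 6.

Omitted value: 6.


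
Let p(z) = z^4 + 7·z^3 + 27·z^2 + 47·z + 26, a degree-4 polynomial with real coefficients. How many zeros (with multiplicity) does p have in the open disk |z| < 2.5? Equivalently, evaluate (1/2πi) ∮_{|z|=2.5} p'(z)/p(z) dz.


The zeros of p are: -1, -2, (-2 + 3i), (-2 - 3i).
Their magnitudes are: 1, 2, 3.606, 3.606.
Zeros with |z| < R = 2.5: -1, -2.
Count = 2.
By the argument principle, (1/2πi) ∮_{|z|=R} p'(z)/p(z) dz equals exactly this count.

Number of zeros inside |z| < 2.5: 2.


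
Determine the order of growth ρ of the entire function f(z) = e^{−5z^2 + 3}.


|e^{−5z^2 + 3}| = e^{Re(-5·z^2) + 3} ≤ e^{5|z|^2 + 3} = e^{5r^2 + 3} on |z| = r, so ρ ≤ 2. Choosing z on |z|=r so that -5·z^2 is real positive (always possible by picking arg z appropriately) gives |f(z)| = e^{5r^2 + 3}, matching the bound. The additive constant 3 does not affect log log M(r) ~ 2·log r. Hence ρ = 2.
Therefore ρ = 2.

Order ρ = 2.


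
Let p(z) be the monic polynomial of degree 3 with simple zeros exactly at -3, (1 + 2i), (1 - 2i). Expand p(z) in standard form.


The polynomial is p(z) = ∏_{α ∈ S} (z − α), where S = {-3, (1 + 2i), (1 - 2i)}.
Expanding the product yields: p(z) = z^3 + z^2 -z + 15.
Note conjugate pairs combine to real quadratics: (z − (1+2i))(z − (1−2i)) = z² − 2z + 5.
The resulting polynomial has degree 3 and real coefficients as required.

p(z) = z^3 + z^2 -z + 15.


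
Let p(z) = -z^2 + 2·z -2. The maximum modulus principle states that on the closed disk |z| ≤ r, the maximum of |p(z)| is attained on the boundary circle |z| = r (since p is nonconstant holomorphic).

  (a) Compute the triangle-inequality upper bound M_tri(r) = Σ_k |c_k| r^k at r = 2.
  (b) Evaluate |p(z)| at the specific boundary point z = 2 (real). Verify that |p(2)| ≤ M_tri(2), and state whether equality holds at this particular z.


Coefficients: c_0 = -2, c_1 = 2, c_2 = -1. Radius r = 2.
Part (a). Triangle bound: M_tri(r) = Σ_k |c_k| r^k
  = |-2|·2^0 + |2|·2^1 + |-1|·2^2
  = 2 + 4 + 4 = 10.
This bounds M(r) := max_{|z|=r} |p(z)| from above; equality holds iff all terms c_k z^k can be made to align in phase at a single z on |z|=r.
Part (b). At z = 2 (real, on the circle |z| = r):
  p(2) = (-2)·2^0 + (2)·2^1 + (-1)·2^2 = -2.
  |p(2)| = 2.
Check: |p(2)| = 2 ≤ 10 = M_tri(2). ✓ Equality does not hold at z = 2 (the coefficients have mixed signs, so the terms do not all align in phase there).

M_tri(2) = 10; |p(2)| = 2; equality at z=2: no.


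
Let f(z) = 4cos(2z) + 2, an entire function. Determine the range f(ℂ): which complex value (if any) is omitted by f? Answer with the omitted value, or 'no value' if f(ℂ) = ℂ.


Little Picard bounds the complement of f(ℂ) to at most one point.
cos is entire and surjective onto ℂ: for every w ∈ ℂ, cos(ζ) = w has a solution ζ ∈ ℂ (e.g., via the complex inverse arccos). With ζ = 2z this gives z = ζ/(2). Then 4·cos(2z) takes every value in 4·ℂ = ℂ, and adding 2 is a bijection of ℂ. So f is surjective and omits no value. (Note: only on the real line is cos bounded by [−1, 1].)

Omitted value: no value.
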